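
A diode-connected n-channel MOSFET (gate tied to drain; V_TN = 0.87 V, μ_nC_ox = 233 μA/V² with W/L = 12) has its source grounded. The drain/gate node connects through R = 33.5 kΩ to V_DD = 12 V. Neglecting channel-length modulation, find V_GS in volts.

V_GS = 1.35 V

With gate tied to drain, V_GS = V_DS ≥ V_GS − V_TN, so the device is in saturation.
k_n = μ_nC_ox · (W/L) = 2.796 mA/V².
KCL at the drain: ½ k_n (V_GS − V_TN)² = (V_DD − V_GS)/R.
Let x = V_GS − 0.87. Then 46.8 x² + x − 11.13 = 0, giving x = 0.477 V (positive root), so V_GS = 1.35 V.
I_D = (V_DD − V_GS)/R = (12 − 1.35) / 33.5 = 0.318 mA.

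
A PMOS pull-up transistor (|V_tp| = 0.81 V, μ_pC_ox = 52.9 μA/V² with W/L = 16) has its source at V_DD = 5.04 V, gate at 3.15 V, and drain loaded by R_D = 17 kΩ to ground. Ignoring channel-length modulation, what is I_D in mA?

V_SG = V_DD − V_G = 5.04 − 3.15 = 1.89 V, so V_ov = 1.89 − 0.81 = 1.08 V.
k_p = μ_pC_ox · (W/L) = 0.8464 mA/V².
Assume saturation: I_D = ½ k_p V_ov² = 0.5 × 0.8464 × 1.08² = 0.494 mA, giving V_SD = V_DD − I_D R_D = 5.04 − 0.494 × 17 = -3.35 V.
But -3.35 V < V_ov = 1.08 V, so the device is actually in triode.
In triode I_D = k_p[V_ov V_SD − ½ V_SD²] and I_D = (V_DD − V_SD)/R_D. Equating: 7.19 V_SD² − 16.54 V_SD + 5.04 = 0, giving V_SD = 0.362 V (the root below V_ov).
I_D = (5.04 − 0.362) / 17 = 0.275 mA.

I_D = 0.275 mA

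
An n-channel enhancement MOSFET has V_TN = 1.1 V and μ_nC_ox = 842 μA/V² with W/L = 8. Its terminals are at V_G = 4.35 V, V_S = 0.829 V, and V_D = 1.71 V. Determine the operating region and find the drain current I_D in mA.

V_GS = V_G − V_S = 4.35 − 0.829 = 3.52 V; V_DS = V_D − V_S = 1.71 − 0.829 = 0.881 V.
k_n = μ_nC_ox · (W/L) = 6.736 mA/V².
V_ov = V_GS − V_TN = 3.52 − 1.1 = 2.42 V.
Since V_DS = 0.881 V < V_ov = 2.42 V, the device is in the triode region.
I_D = k_n [V_ov · V_DS − ½ V_DS²] = 6.736 × [2.42 × 0.881 − 0.5 × 0.881²] = 11.8 mA.

Triode; I_D = 11.8 mA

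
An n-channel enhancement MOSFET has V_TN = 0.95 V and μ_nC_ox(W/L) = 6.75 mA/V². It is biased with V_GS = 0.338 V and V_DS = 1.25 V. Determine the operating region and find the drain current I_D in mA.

Cutoff; I_D = 0 mA

V_GS = 0.338 V < V_TN = 0.95 V, so the transistor is in cutoff.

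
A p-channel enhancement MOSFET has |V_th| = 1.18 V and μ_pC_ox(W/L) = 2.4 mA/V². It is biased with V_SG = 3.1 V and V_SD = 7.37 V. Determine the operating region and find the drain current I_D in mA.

V_ov = V_SG − |V_th| = 3.1 − 1.18 = 1.92 V.
Since V_SD = 7.37 V ≥ V_ov = 1.92 V, the device is in saturation.
I_D = ½ k_p V_ov² = 0.5 × 2.4 × 1.92² = 4.42 mA.

Saturation; I_D = 4.42 mA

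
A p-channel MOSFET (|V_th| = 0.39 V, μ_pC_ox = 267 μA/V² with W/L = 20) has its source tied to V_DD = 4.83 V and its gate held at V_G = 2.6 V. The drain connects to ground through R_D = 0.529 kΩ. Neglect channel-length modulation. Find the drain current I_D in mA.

I_D = 7.21 mA

V_SG = V_DD − V_G = 4.83 − 2.6 = 2.23 V, so V_ov = 2.23 − 0.39 = 1.84 V.
k_p = μ_pC_ox · (W/L) = 5.34 mA/V².
Assume saturation: I_D = ½ k_p V_ov² = 0.5 × 5.34 × 1.84² = 9.04 mA, giving V_SD = V_DD − I_D R_D = 4.83 − 9.04 × 0.529 = 0.0481 V.
But 0.0481 V < V_ov = 1.84 V, so the device is actually in triode.
In triode I_D = k_p[V_ov V_SD − ½ V_SD²] and I_D = (V_DD − V_SD)/R_D. Equating: 1.41 V_SD² − 6.198 V_SD + 4.83 = 0, giving V_SD = 1.01 V (the root below V_ov).
I_D = (4.83 − 1.01) / 0.529 = 7.21 mA.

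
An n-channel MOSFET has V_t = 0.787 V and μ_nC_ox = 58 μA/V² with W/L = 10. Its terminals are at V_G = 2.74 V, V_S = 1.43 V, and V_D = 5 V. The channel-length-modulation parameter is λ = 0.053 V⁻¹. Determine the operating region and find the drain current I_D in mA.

V_GS = V_G − V_S = 2.74 − 1.43 = 1.31 V; V_DS = V_D − V_S = 5 − 1.43 = 3.57 V.
k_n = μ_nC_ox · (W/L) = 0.58 mA/V².
V_ov = V_GS − V_t = 1.31 − 0.787 = 0.523 V.
Since V_DS = 3.57 V ≥ V_ov = 0.523 V, the device is in saturation.
I_D = ½ k_n V_ov² (1 + λ V_DS) = 0.5 × 0.58 × 0.523² × (1 + 0.053 × 3.57) = 0.0943 mA.

Saturation; I_D = 0.0943 mA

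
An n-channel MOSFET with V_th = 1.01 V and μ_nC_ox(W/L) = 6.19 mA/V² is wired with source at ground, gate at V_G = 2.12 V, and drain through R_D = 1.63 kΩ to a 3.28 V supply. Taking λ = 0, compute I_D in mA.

V_GS = V_G = 2.12 V, so V_ov = 2.12 − 1.01 = 1.11 V.
Assume saturation: I_D = ½ k_n V_ov² = 0.5 × 6.19 × 1.11² = 3.81 mA, giving V_DS = V_DD − I_D R_D = 3.28 − 3.81 × 1.63 = -2.94 V.
But -2.94 V < V_ov = 1.11 V, so the device is actually in triode.
In triode I_D = k_n[V_ov V_DS − ½ V_DS²] and I_D = (V_DD − V_DS)/R_D. Equating: 5.04 V_DS² − 12.2 V_DS + 3.28 = 0, giving V_DS = 0.308 V (the root below V_ov).
I_D = (3.28 − 0.308) / 1.63 = 1.82 mA.

I_D = 1.82 mA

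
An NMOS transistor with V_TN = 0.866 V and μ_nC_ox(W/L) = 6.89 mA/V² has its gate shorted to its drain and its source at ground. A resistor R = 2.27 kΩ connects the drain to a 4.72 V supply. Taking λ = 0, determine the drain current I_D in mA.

With gate tied to drain, V_GS = V_DS ≥ V_GS − V_TN, so the device is in saturation.
KCL at the drain: ½ k_n (V_GS − V_TN)² = (V_DD − V_GS)/R.
Let x = V_GS − 0.866. Then 7.82 x² + x − 3.854 = 0, giving x = 0.641 V (positive root), so V_GS = 1.51 V.
I_D = (V_DD − V_GS)/R = (4.72 − 1.51) / 2.27 = 1.42 mA.

I_D = 1.42 mA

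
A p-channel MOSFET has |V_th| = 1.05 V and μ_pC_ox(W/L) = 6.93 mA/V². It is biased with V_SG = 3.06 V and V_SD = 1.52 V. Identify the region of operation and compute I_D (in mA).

Triode; I_D = 13.2 mA

V_ov = V_SG − |V_th| = 3.06 − 1.05 = 2.01 V.
Since V_SD = 1.52 V < V_ov = 2.01 V, the device is in the triode region.
I_D = k_p [V_ov · V_SD − ½ V_SD²] = 6.93 × [2.01 × 1.52 − 0.5 × 1.52²] = 13.2 mA.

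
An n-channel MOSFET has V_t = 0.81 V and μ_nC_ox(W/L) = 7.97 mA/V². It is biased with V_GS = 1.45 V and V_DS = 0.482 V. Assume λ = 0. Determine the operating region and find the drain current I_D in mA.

V_ov = V_GS − V_t = 1.45 − 0.81 = 0.64 V.
Since V_DS = 0.482 V < V_ov = 0.64 V, the device is in the triode region.
I_D = k_n [V_ov · V_DS − ½ V_DS²] = 7.97 × [0.64 × 0.482 − 0.5 × 0.482²] = 1.53 mA.

Triode; I_D = 1.53 mA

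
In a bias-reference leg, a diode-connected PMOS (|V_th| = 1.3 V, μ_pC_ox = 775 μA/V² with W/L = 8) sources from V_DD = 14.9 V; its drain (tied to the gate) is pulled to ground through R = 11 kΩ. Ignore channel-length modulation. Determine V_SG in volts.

V_SG = 1.92 V

With gate tied to drain, V_SG = V_SD ≥ V_SG − |V_th|, so the device is in saturation.
k_p = μ_pC_ox · (W/L) = 6.2 mA/V².
KCL at the drain: ½ k_p (V_SG − |V_th|)² = (V_DD − V_SG)/R.
Let x = V_SG − 1.3. Then 34.1 x² + x − 13.6 = 0, giving x = 0.617 V (positive root), so V_SG = 1.92 V.
I_D = (V_DD − V_SG)/R = (14.9 − 1.92) / 11 = 1.18 mA.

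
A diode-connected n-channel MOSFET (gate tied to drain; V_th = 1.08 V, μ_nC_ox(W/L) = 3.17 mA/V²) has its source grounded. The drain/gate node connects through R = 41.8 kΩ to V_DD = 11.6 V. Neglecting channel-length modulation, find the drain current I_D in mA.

I_D = 0.242 mA

With gate tied to drain, V_GS = V_DS ≥ V_GS − V_th, so the device is in saturation.
KCL at the drain: ½ k_n (V_GS − V_th)² = (V_DD − V_GS)/R.
Let x = V_GS − 1.08. Then 66.3 x² + x − 10.52 = 0, giving x = 0.391 V (positive root), so V_GS = 1.47 V.
I_D = (V_DD − V_GS)/R = (11.6 − 1.47) / 41.8 = 0.242 mA.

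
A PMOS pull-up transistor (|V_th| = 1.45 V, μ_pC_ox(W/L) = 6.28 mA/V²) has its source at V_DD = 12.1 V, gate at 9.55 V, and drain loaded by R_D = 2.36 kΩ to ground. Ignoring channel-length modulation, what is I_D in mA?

I_D = 3.80 mA

V_SG = V_DD − V_G = 12.1 − 9.55 = 2.55 V, so V_ov = 2.55 − 1.45 = 1.1 V.
Assume saturation: I_D = ½ k_p V_ov² = 0.5 × 6.28 × 1.1² = 3.8 mA, giving V_SD = V_DD − I_D R_D = 12.1 − 3.8 × 2.36 = 3.13 V.
V_SD = 3.13 V ≥ V_ov = 1.1 V, confirming saturation.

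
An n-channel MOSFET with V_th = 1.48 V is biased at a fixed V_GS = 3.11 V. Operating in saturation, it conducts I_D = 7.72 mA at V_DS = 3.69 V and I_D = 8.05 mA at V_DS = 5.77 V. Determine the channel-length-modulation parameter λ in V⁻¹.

With V_GS fixed, I_D ∝ (1 + λ V_DS) in saturation, so I_D2/I_D1 = (1 + λ V_DS2)/(1 + λ V_DS1).
8.05/7.72 = 1.043 = (1 + 5.77 λ)/(1 + 3.69 λ).
Solving: λ (I_D1 V_DS2 − I_D2 V_DS1) = I_D2 − I_D1, so λ = (8.05 − 7.72) / (7.72 × 5.77 − 8.05 × 3.69) = 0.33 / 14.8 = 0.0222 V⁻¹.

λ = 0.0222 V⁻¹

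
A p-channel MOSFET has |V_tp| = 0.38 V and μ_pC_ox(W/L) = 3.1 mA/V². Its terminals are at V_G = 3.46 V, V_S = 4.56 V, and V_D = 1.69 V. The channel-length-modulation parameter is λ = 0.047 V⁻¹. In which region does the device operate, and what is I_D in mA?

Saturation; I_D = 0.912 mA

V_SG = V_S − V_G = 4.56 − 3.46 = 1.1 V; V_SD = V_S − V_D = 4.56 − 1.69 = 2.87 V.
V_ov = V_SG − |V_tp| = 1.1 − 0.38 = 0.72 V.
Since V_SD = 2.87 V ≥ V_ov = 0.72 V, the device is in saturation.
I_D = ½ k_p V_ov² (1 + λ V_SD) = 0.5 × 3.1 × 0.72² × (1 + 0.047 × 2.87) = 0.912 mA.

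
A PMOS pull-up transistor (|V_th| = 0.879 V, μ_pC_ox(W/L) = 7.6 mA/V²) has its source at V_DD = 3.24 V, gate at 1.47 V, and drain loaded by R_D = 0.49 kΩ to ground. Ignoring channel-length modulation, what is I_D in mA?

I_D = 3.02 mA

V_SG = V_DD − V_G = 3.24 − 1.47 = 1.77 V, so V_ov = 1.77 − 0.879 = 0.891 V.
Assume saturation: I_D = ½ k_p V_ov² = 0.5 × 7.6 × 0.891² = 3.02 mA, giving V_SD = V_DD − I_D R_D = 3.24 − 3.02 × 0.49 = 1.76 V.
V_SD = 1.76 V ≥ V_ov = 0.891 V, confirming saturation.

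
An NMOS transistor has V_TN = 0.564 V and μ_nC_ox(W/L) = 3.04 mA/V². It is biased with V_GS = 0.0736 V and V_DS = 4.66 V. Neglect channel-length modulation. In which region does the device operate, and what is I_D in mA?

Cutoff; I_D = 0 mA

V_GS = 0.0736 V < V_TN = 0.564 V, so the transistor is in cutoff.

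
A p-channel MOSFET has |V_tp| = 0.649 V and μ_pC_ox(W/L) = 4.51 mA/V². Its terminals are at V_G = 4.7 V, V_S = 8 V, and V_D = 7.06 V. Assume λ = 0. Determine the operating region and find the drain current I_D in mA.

V_SG = V_S − V_G = 8 − 4.7 = 3.3 V; V_SD = V_S − V_D = 8 − 7.06 = 0.94 V.
V_ov = V_SG − |V_tp| = 3.3 − 0.649 = 2.65 V.
Since V_SD = 0.94 V < V_ov = 2.65 V, the device is in the triode region.
I_D = k_p [V_ov · V_SD − ½ V_SD²] = 4.51 × [2.65 × 0.94 − 0.5 × 0.94²] = 9.25 mA.

Triode; I_D = 9.25 mA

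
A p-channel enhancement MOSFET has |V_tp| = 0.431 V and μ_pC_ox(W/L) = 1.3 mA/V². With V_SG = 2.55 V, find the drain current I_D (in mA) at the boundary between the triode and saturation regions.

At the boundary V_SD = V_ov = V_SG − |V_tp| = 2.55 − 0.431 = 2.12 V.
I_D = ½ k_p V_ov² = 0.5 × 1.3 × 2.12² = 2.92 mA.

I_D = 2.92 mA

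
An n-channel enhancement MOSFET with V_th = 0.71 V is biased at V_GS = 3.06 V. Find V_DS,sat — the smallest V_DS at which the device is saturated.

The boundary between triode and saturation is V_DS = V_GS − V_th = V_ov.
V_ov = 3.06 − 0.71 = 2.35 V.

V_DS,sat = 2.35 V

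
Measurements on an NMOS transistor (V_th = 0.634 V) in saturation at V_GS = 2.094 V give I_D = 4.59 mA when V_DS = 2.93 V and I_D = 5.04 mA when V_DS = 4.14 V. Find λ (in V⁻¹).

λ = 0.106 V⁻¹

With V_GS fixed, I_D ∝ (1 + λ V_DS) in saturation, so I_D2/I_D1 = (1 + λ V_DS2)/(1 + λ V_DS1).
5.04/4.59 = 1.098 = (1 + 4.14 λ)/(1 + 2.93 λ).
Solving: λ (I_D1 V_DS2 − I_D2 V_DS1) = I_D2 − I_D1, so λ = (5.04 − 4.59) / (4.59 × 4.14 − 5.04 × 2.93) = 0.45 / 4.24 = 0.106 V⁻¹.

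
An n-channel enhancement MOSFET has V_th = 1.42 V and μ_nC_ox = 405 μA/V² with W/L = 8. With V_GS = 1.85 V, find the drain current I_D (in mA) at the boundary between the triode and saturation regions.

I_D = 0.300 mA

At the boundary V_DS = V_ov = V_GS − V_th = 1.85 − 1.42 = 0.43 V.
k_n = μ_nC_ox · (W/L) = 3.24 mA/V².
I_D = ½ k_n V_ov² = 0.5 × 3.24 × 0.43² = 0.3 mA.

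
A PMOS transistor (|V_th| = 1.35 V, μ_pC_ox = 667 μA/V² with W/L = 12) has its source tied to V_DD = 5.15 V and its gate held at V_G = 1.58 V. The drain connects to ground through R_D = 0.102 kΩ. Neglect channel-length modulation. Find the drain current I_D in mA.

V_SG = V_DD − V_G = 5.15 − 1.58 = 3.57 V, so V_ov = 3.57 − 1.35 = 2.22 V.
k_p = μ_pC_ox · (W/L) = 8.004 mA/V².
Assume saturation: I_D = ½ k_p V_ov² = 0.5 × 8.004 × 2.22² = 19.7 mA, giving V_SD = V_DD − I_D R_D = 5.15 − 19.7 × 0.102 = 3.14 V.
V_SD = 3.14 V ≥ V_ov = 2.22 V, confirming saturation.

I_D = 19.7 mA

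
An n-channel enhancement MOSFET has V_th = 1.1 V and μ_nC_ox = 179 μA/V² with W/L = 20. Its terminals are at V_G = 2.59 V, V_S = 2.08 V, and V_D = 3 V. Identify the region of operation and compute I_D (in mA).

Cutoff; I_D = 0 mA

V_GS = V_G − V_S = 2.59 − 2.08 = 0.51 V; V_DS = V_D − V_S = 3 − 2.08 = 0.92 V.
V_GS = 0.51 V < V_th = 1.1 V, so the transistor is in cutoff.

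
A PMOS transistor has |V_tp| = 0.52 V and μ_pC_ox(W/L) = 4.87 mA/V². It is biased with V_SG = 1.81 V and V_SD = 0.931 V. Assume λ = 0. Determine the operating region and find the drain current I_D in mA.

Triode; I_D = 3.74 mA

V_ov = V_SG − |V_tp| = 1.81 − 0.52 = 1.29 V.
Since V_SD = 0.931 V < V_ov = 1.29 V, the device is in the triode region.
I_D = k_p [V_ov · V_SD − ½ V_SD²] = 4.87 × [1.29 × 0.931 − 0.5 × 0.931²] = 3.74 mA.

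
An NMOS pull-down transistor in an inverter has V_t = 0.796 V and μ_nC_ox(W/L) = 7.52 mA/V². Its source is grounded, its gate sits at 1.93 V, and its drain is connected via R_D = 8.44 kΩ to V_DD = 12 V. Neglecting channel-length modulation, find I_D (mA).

I_D = 1.40 mA

V_GS = V_G = 1.93 V, so V_ov = 1.93 − 0.796 = 1.13 V.
Assume saturation: I_D = ½ k_n V_ov² = 0.5 × 7.52 × 1.13² = 4.84 mA, giving V_DS = V_DD − I_D R_D = 12 − 4.84 × 8.44 = -28.8 V.
But -28.8 V < V_ov = 1.13 V, so the device is actually in triode.
In triode I_D = k_n[V_ov V_DS − ½ V_DS²] and I_D = (V_DD − V_DS)/R_D. Equating: 31.7 V_DS² − 72.97 V_DS + 12 = 0, giving V_DS = 0.178 V (the root below V_ov).
I_D = (12 − 0.178) / 8.44 = 1.4 mA.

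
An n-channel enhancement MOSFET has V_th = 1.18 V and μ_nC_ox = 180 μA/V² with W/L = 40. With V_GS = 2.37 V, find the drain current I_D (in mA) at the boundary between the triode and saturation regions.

I_D = 5.10 mA

At the boundary V_DS = V_ov = V_GS − V_th = 2.37 − 1.18 = 1.19 V.
k_n = μ_nC_ox · (W/L) = 7.2 mA/V².
I_D = ½ k_n V_ov² = 0.5 × 7.2 × 1.19² = 5.1 mA.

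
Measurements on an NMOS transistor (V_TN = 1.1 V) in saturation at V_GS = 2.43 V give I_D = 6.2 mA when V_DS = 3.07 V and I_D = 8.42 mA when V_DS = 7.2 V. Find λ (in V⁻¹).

With V_GS fixed, I_D ∝ (1 + λ V_DS) in saturation, so I_D2/I_D1 = (1 + λ V_DS2)/(1 + λ V_DS1).
8.42/6.2 = 1.358 = (1 + 7.2 λ)/(1 + 3.07 λ).
Solving: λ (I_D1 V_DS2 − I_D2 V_DS1) = I_D2 − I_D1, so λ = (8.42 − 6.2) / (6.2 × 7.2 − 8.42 × 3.07) = 2.22 / 18.8 = 0.118 V⁻¹.

λ = 0.118 V⁻¹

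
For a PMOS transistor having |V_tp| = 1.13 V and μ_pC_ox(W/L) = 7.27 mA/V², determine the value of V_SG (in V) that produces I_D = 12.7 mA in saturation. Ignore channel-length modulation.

In saturation I_D = ½ k_p (V_SG − |V_tp|)², so V_SG − |V_tp| = √(2 I_D / k_p) = √(2 × 12.7 / 7.27) = 1.87 V.
V_SG = 1.13 + 1.87 = 3 V.

V_SG = 3.00 V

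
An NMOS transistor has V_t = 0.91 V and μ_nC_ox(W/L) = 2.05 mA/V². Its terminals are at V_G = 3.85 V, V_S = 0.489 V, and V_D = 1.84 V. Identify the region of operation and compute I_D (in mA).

Triode; I_D = 4.92 mA

V_GS = V_G − V_S = 3.85 − 0.489 = 3.36 V; V_DS = V_D − V_S = 1.84 − 0.489 = 1.35 V.
V_ov = V_GS − V_t = 3.36 − 0.91 = 2.45 V.
Since V_DS = 1.35 V < V_ov = 2.45 V, the device is in the triode region.
I_D = k_n [V_ov · V_DS − ½ V_DS²] = 2.05 × [2.45 × 1.35 − 0.5 × 1.35²] = 4.92 mA.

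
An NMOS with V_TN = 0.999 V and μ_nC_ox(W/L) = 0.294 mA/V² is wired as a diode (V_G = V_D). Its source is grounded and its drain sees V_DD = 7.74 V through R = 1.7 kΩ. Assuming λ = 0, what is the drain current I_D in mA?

With gate tied to drain, V_GS = V_DS ≥ V_GS − V_TN, so the device is in saturation.
KCL at the drain: ½ k_n (V_GS − V_TN)² = (V_DD − V_GS)/R.
Let x = V_GS − 0.999. Then 0.25 x² + x − 6.741 = 0, giving x = 3.56 V (positive root), so V_GS = 4.56 V.
I_D = (V_DD − V_GS)/R = (7.74 − 4.56) / 1.7 = 1.87 mA.

I_D = 1.87 mA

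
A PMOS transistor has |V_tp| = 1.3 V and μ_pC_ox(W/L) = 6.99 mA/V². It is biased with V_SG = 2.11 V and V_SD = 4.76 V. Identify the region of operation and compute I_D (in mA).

V_ov = V_SG − |V_tp| = 2.11 − 1.3 = 0.81 V.
Since V_SD = 4.76 V ≥ V_ov = 0.81 V, the device is in saturation.
I_D = ½ k_p V_ov² = 0.5 × 6.99 × 0.81² = 2.29 mA.

Saturation; I_D = 2.29 mA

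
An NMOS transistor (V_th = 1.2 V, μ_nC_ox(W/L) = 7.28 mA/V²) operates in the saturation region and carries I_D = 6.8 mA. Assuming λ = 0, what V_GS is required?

V_GS = 2.57 V

In saturation I_D = ½ k_n (V_GS − V_th)², so V_GS − V_th = √(2 I_D / k_n) = √(2 × 6.8 / 7.28) = 1.37 V.
V_GS = 1.2 + 1.37 = 2.57 V.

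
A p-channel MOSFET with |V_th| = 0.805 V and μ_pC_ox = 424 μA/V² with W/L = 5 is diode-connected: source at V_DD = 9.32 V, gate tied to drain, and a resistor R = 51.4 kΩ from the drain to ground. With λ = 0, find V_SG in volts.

With gate tied to drain, V_SG = V_SD ≥ V_SG − |V_th|, so the device is in saturation.
k_p = μ_pC_ox · (W/L) = 2.12 mA/V².
KCL at the drain: ½ k_p (V_SG − |V_th|)² = (V_DD − V_SG)/R.
Let x = V_SG − 0.805. Then 54.5 x² + x − 8.515 = 0, giving x = 0.386 V (positive root), so V_SG = 1.19 V.
I_D = (V_DD − V_SG)/R = (9.32 − 1.19) / 51.4 = 0.158 mA.

V_SG = 1.19 V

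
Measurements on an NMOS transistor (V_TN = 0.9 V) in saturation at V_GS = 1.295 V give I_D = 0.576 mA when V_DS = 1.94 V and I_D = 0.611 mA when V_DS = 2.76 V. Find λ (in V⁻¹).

λ = 0.0865 V⁻¹

With V_GS fixed, I_D ∝ (1 + λ V_DS) in saturation, so I_D2/I_D1 = (1 + λ V_DS2)/(1 + λ V_DS1).
0.611/0.576 = 1.061 = (1 + 2.76 λ)/(1 + 1.94 λ).
Solving: λ (I_D1 V_DS2 − I_D2 V_DS1) = I_D2 − I_D1, so λ = (0.611 − 0.576) / (0.576 × 2.76 − 0.611 × 1.94) = 0.035 / 0.404 = 0.0865 V⁻¹.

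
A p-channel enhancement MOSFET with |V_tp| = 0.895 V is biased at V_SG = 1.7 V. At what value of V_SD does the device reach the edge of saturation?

V_SD,sat = 0.805 V

The boundary between triode and saturation is V_SD = V_SG − |V_tp| = V_ov.
V_ov = 1.7 − 0.895 = 0.805 V.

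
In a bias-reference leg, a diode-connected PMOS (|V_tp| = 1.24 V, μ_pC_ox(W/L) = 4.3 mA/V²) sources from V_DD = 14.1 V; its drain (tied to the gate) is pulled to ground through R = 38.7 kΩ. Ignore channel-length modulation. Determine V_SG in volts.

With gate tied to drain, V_SG = V_SD ≥ V_SG − |V_tp|, so the device is in saturation.
KCL at the drain: ½ k_p (V_SG − |V_tp|)² = (V_DD − V_SG)/R.
Let x = V_SG − 1.24. Then 83.2 x² + x − 12.86 = 0, giving x = 0.387 V (positive root), so V_SG = 1.63 V.
I_D = (V_DD − V_SG)/R = (14.1 − 1.63) / 38.7 = 0.322 mA.

V_SG = 1.63 V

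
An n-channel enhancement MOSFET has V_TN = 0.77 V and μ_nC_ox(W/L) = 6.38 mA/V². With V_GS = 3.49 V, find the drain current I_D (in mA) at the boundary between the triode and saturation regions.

I_D = 23.6 mA

At the boundary V_DS = V_ov = V_GS − V_TN = 3.49 − 0.77 = 2.72 V.
I_D = ½ k_n V_ov² = 0.5 × 6.38 × 2.72² = 23.6 mA.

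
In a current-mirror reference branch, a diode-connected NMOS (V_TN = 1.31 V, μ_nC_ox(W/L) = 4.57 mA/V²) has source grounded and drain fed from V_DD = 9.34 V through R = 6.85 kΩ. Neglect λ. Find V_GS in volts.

V_GS = 2.00 V

With gate tied to drain, V_GS = V_DS ≥ V_GS − V_TN, so the device is in saturation.
KCL at the drain: ½ k_n (V_GS − V_TN)² = (V_DD − V_GS)/R.
Let x = V_GS − 1.31. Then 15.7 x² + x − 8.03 = 0, giving x = 0.685 V (positive root), so V_GS = 2 V.
I_D = (V_DD − V_GS)/R = (9.34 − 2) / 6.85 = 1.07 mA.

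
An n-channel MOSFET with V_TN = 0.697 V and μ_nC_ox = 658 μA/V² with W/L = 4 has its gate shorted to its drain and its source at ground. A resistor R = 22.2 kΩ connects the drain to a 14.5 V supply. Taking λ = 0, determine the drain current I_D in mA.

I_D = 0.592 mA

With gate tied to drain, V_GS = V_DS ≥ V_GS − V_TN, so the device is in saturation.
k_n = μ_nC_ox · (W/L) = 2.632 mA/V².
KCL at the drain: ½ k_n (V_GS − V_TN)² = (V_DD − V_GS)/R.
Let x = V_GS − 0.697. Then 29.2 x² + x − 13.8 = 0, giving x = 0.67 V (positive root), so V_GS = 1.37 V.
I_D = (V_DD − V_GS)/R = (14.5 − 1.37) / 22.2 = 0.592 mA.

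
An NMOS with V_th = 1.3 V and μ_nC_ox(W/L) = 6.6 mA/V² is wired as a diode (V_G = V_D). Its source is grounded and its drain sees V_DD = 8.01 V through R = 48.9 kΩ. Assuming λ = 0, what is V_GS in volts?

V_GS = 1.50 V

With gate tied to drain, V_GS = V_DS ≥ V_GS − V_th, so the device is in saturation.
KCL at the drain: ½ k_n (V_GS − V_th)² = (V_DD − V_GS)/R.
Let x = V_GS − 1.3. Then 161 x² + x − 6.71 = 0, giving x = 0.201 V (positive root), so V_GS = 1.5 V.
I_D = (V_DD − V_GS)/R = (8.01 − 1.5) / 48.9 = 0.133 mA.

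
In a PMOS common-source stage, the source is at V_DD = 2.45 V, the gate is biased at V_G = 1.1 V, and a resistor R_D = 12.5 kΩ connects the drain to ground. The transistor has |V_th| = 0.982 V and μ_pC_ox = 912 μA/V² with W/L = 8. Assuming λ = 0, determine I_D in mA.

I_D = 0.190 mA

V_SG = V_DD − V_G = 2.45 − 1.1 = 1.35 V, so V_ov = 1.35 − 0.982 = 0.368 V.
k_p = μ_pC_ox · (W/L) = 7.296 mA/V².
Assume saturation: I_D = ½ k_p V_ov² = 0.5 × 7.296 × 0.368² = 0.494 mA, giving V_SD = V_DD − I_D R_D = 2.45 − 0.494 × 12.5 = -3.73 V.
But -3.73 V < V_ov = 0.368 V, so the device is actually in triode.
In triode I_D = k_p[V_ov V_SD − ½ V_SD²] and I_D = (V_DD − V_SD)/R_D. Equating: 45.6 V_SD² − 34.56 V_SD + 2.45 = 0, giving V_SD = 0.0792 V (the root below V_ov).
I_D = (2.45 − 0.0792) / 12.5 = 0.19 mA.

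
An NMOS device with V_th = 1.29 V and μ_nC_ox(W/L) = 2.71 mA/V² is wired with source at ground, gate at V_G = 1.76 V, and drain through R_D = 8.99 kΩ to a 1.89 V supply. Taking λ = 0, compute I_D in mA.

I_D = 0.190 mA

V_GS = V_G = 1.76 V, so V_ov = 1.76 − 1.29 = 0.47 V.
Assume saturation: I_D = ½ k_n V_ov² = 0.5 × 2.71 × 0.47² = 0.299 mA, giving V_DS = V_DD − I_D R_D = 1.89 − 0.299 × 8.99 = -0.801 V.
But -0.801 V < V_ov = 0.47 V, so the device is actually in triode.
In triode I_D = k_n[V_ov V_DS − ½ V_DS²] and I_D = (V_DD − V_DS)/R_D. Equating: 12.2 V_DS² − 12.45 V_DS + 1.89 = 0, giving V_DS = 0.185 V (the root below V_ov).
I_D = (1.89 − 0.185) / 8.99 = 0.19 mA.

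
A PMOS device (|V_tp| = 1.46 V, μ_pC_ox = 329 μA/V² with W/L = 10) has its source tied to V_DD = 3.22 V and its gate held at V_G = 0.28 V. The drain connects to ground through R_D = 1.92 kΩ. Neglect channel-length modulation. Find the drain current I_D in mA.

I_D = 1.50 mA

V_SG = V_DD − V_G = 3.22 − 0.28 = 2.94 V, so V_ov = 2.94 − 1.46 = 1.48 V.
k_p = μ_pC_ox · (W/L) = 3.29 mA/V².
Assume saturation: I_D = ½ k_p V_ov² = 0.5 × 3.29 × 1.48² = 3.6 mA, giving V_SD = V_DD − I_D R_D = 3.22 − 3.6 × 1.92 = -3.7 V.
But -3.7 V < V_ov = 1.48 V, so the device is actually in triode.
In triode I_D = k_p[V_ov V_SD − ½ V_SD²] and I_D = (V_DD − V_SD)/R_D. Equating: 3.16 V_SD² − 10.35 V_SD + 3.22 = 0, giving V_SD = 0.348 V (the root below V_ov).
I_D = (3.22 − 0.348) / 1.92 = 1.5 mA.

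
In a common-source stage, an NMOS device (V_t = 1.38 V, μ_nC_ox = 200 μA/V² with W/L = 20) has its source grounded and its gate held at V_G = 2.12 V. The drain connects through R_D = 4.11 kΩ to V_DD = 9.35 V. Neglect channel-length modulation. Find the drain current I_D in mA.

V_GS = V_G = 2.12 V, so V_ov = 2.12 − 1.38 = 0.74 V.
k_n = μ_nC_ox · (W/L) = 4 mA/V².
Assume saturation: I_D = ½ k_n V_ov² = 0.5 × 4 × 0.74² = 1.1 mA, giving V_DS = V_DD − I_D R_D = 9.35 − 1.1 × 4.11 = 4.85 V.
V_DS = 4.85 V ≥ V_ov = 0.74 V, confirming saturation.

I_D = 1.10 mA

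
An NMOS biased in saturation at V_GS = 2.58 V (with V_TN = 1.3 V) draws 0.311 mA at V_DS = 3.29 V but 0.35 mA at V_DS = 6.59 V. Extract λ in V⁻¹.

With V_GS fixed, I_D ∝ (1 + λ V_DS) in saturation, so I_D2/I_D1 = (1 + λ V_DS2)/(1 + λ V_DS1).
0.35/0.311 = 1.125 = (1 + 6.59 λ)/(1 + 3.29 λ).
Solving: λ (I_D1 V_DS2 − I_D2 V_DS1) = I_D2 − I_D1, so λ = (0.35 − 0.311) / (0.311 × 6.59 − 0.35 × 3.29) = 0.039 / 0.898 = 0.0434 V⁻¹.

λ = 0.0434 V⁻¹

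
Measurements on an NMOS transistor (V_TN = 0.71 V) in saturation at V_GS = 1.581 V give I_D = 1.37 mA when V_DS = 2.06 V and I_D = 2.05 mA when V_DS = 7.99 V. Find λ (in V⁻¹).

λ = 0.101 V⁻¹

With V_GS fixed, I_D ∝ (1 + λ V_DS) in saturation, so I_D2/I_D1 = (1 + λ V_DS2)/(1 + λ V_DS1).
2.05/1.37 = 1.496 = (1 + 7.99 λ)/(1 + 2.06 λ).
Solving: λ (I_D1 V_DS2 − I_D2 V_DS1) = I_D2 − I_D1, so λ = (2.05 − 1.37) / (1.37 × 7.99 − 2.05 × 2.06) = 0.68 / 6.72 = 0.101 V⁻¹.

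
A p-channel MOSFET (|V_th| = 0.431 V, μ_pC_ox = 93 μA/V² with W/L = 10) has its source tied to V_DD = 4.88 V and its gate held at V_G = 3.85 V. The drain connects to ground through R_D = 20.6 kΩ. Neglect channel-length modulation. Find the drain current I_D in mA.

V_SG = V_DD − V_G = 4.88 − 3.85 = 1.03 V, so V_ov = 1.03 − 0.431 = 0.599 V.
k_p = μ_pC_ox · (W/L) = 0.93 mA/V².
Assume saturation: I_D = ½ k_p V_ov² = 0.5 × 0.93 × 0.599² = 0.167 mA, giving V_SD = V_DD − I_D R_D = 4.88 − 0.167 × 20.6 = 1.44 V.
V_SD = 1.44 V ≥ V_ov = 0.599 V, confirming saturation.

I_D = 0.167 mA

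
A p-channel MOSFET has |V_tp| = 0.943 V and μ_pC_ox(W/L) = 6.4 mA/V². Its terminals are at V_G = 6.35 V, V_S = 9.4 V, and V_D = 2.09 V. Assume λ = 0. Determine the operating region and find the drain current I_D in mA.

Saturation; I_D = 14.2 mA

V_SG = V_S − V_G = 9.4 − 6.35 = 3.05 V; V_SD = V_S − V_D = 9.4 − 2.09 = 7.31 V.
V_ov = V_SG − |V_tp| = 3.05 − 0.943 = 2.11 V.
Since V_SD = 7.31 V ≥ V_ov = 2.11 V, the device is in saturation.
I_D = ½ k_p V_ov² = 0.5 × 6.4 × 2.11² = 14.2 mA.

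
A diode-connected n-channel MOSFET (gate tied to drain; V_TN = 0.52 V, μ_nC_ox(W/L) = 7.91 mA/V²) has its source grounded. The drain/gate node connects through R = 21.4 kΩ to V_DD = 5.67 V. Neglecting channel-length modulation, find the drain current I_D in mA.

I_D = 0.229 mA

With gate tied to drain, V_GS = V_DS ≥ V_GS − V_TN, so the device is in saturation.
KCL at the drain: ½ k_n (V_GS − V_TN)² = (V_DD − V_GS)/R.
Let x = V_GS − 0.52. Then 84.6 x² + x − 5.15 = 0, giving x = 0.241 V (positive root), so V_GS = 0.761 V.
I_D = (V_DD − V_GS)/R = (5.67 − 0.761) / 21.4 = 0.229 mA.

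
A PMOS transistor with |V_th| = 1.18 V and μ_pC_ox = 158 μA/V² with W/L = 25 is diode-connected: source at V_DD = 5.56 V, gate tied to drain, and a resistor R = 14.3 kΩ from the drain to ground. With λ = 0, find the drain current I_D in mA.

I_D = 0.280 mA

With gate tied to drain, V_SG = V_SD ≥ V_SG − |V_th|, so the device is in saturation.
k_p = μ_pC_ox · (W/L) = 3.95 mA/V².
KCL at the drain: ½ k_p (V_SG − |V_th|)² = (V_DD − V_SG)/R.
Let x = V_SG − 1.18. Then 28.2 x² + x − 4.38 = 0, giving x = 0.377 V (positive root), so V_SG = 1.56 V.
I_D = (V_DD − V_SG)/R = (5.56 − 1.56) / 14.3 = 0.28 mA.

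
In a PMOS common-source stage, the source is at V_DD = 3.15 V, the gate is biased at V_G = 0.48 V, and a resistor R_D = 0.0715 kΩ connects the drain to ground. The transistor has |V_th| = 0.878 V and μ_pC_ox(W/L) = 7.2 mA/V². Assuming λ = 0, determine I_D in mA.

V_SG = V_DD − V_G = 3.15 − 0.48 = 2.67 V, so V_ov = 2.67 − 0.878 = 1.79 V.
Assume saturation: I_D = ½ k_p V_ov² = 0.5 × 7.2 × 1.79² = 11.6 mA, giving V_SD = V_DD − I_D R_D = 3.15 − 11.6 × 0.0715 = 2.32 V.
V_SD = 2.32 V ≥ V_ov = 1.79 V, confirming saturation.

I_D = 11.6 mA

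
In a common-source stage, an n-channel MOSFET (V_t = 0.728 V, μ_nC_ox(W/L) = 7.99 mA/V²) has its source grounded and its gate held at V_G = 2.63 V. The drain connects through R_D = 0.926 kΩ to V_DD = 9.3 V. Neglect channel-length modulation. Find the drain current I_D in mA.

V_GS = V_G = 2.63 V, so V_ov = 2.63 − 0.728 = 1.9 V.
Assume saturation: I_D = ½ k_n V_ov² = 0.5 × 7.99 × 1.9² = 14.5 mA, giving V_DS = V_DD − I_D R_D = 9.3 − 14.5 × 0.926 = -4.08 V.
But -4.08 V < V_ov = 1.9 V, so the device is actually in triode.
In triode I_D = k_n[V_ov V_DS − ½ V_DS²] and I_D = (V_DD − V_DS)/R_D. Equating: 3.7 V_DS² − 15.07 V_DS + 9.3 = 0, giving V_DS = 0.758 V (the root below V_ov).
I_D = (9.3 − 0.758) / 0.926 = 9.22 mA.

I_D = 9.22 mA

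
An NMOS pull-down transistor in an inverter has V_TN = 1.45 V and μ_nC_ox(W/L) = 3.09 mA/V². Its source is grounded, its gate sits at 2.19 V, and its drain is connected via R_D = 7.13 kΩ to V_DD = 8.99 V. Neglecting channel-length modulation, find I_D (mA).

I_D = 0.846 mA

V_GS = V_G = 2.19 V, so V_ov = 2.19 − 1.45 = 0.74 V.
Assume saturation: I_D = ½ k_n V_ov² = 0.5 × 3.09 × 0.74² = 0.846 mA, giving V_DS = V_DD − I_D R_D = 8.99 − 0.846 × 7.13 = 2.96 V.
V_DS = 2.96 V ≥ V_ov = 0.74 V, confirming saturation.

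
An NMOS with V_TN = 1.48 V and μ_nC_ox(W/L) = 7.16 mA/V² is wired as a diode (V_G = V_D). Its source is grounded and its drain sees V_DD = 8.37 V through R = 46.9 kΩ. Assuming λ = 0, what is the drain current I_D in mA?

I_D = 0.143 mA

With gate tied to drain, V_GS = V_DS ≥ V_GS − V_TN, so the device is in saturation.
KCL at the drain: ½ k_n (V_GS − V_TN)² = (V_DD − V_GS)/R.
Let x = V_GS − 1.48. Then 168 x² + x − 6.89 = 0, giving x = 0.2 V (positive root), so V_GS = 1.68 V.
I_D = (V_DD − V_GS)/R = (8.37 − 1.68) / 46.9 = 0.143 mA.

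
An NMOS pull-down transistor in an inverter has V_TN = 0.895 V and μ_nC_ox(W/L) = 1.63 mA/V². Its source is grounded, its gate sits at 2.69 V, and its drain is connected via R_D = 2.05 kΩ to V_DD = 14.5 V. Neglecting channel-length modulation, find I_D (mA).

V_GS = V_G = 2.69 V, so V_ov = 2.69 − 0.895 = 1.79 V.
Assume saturation: I_D = ½ k_n V_ov² = 0.5 × 1.63 × 1.79² = 2.63 mA, giving V_DS = V_DD − I_D R_D = 14.5 − 2.63 × 2.05 = 9.12 V.
V_DS = 9.12 V ≥ V_ov = 1.79 V, confirming saturation.

I_D = 2.63 mA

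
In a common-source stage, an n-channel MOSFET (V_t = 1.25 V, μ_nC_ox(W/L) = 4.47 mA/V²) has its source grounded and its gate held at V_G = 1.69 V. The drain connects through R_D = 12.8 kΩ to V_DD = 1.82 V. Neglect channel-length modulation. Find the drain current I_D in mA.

I_D = 0.136 mA

V_GS = V_G = 1.69 V, so V_ov = 1.69 − 1.25 = 0.44 V.
Assume saturation: I_D = ½ k_n V_ov² = 0.5 × 4.47 × 0.44² = 0.433 mA, giving V_DS = V_DD − I_D R_D = 1.82 − 0.433 × 12.8 = -3.72 V.
But -3.72 V < V_ov = 0.44 V, so the device is actually in triode.
In triode I_D = k_n[V_ov V_DS − ½ V_DS²] and I_D = (V_DD − V_DS)/R_D. Equating: 28.6 V_DS² − 26.18 V_DS + 1.82 = 0, giving V_DS = 0.0758 V (the root below V_ov).
I_D = (1.82 − 0.0758) / 12.8 = 0.136 mA.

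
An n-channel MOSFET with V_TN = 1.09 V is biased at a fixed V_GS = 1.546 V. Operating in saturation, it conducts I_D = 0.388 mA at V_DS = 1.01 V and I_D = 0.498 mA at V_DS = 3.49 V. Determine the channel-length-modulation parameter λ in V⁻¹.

With V_GS fixed, I_D ∝ (1 + λ V_DS) in saturation, so I_D2/I_D1 = (1 + λ V_DS2)/(1 + λ V_DS1).
0.498/0.388 = 1.284 = (1 + 3.49 λ)/(1 + 1.01 λ).
Solving: λ (I_D1 V_DS2 − I_D2 V_DS1) = I_D2 − I_D1, so λ = (0.498 − 0.388) / (0.388 × 3.49 − 0.498 × 1.01) = 0.11 / 0.851 = 0.129 V⁻¹.

λ = 0.129 V⁻¹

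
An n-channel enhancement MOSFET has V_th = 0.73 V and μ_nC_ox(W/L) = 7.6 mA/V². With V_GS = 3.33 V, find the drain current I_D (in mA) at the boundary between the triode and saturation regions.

At the boundary V_DS = V_ov = V_GS − V_th = 3.33 − 0.73 = 2.6 V.
I_D = ½ k_n V_ov² = 0.5 × 7.6 × 2.6² = 25.7 mA.

I_D = 25.7 mA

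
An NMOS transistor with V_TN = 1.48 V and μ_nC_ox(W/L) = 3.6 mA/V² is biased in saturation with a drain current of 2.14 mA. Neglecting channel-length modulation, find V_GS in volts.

In saturation I_D = ½ k_n (V_GS − V_TN)², so V_GS − V_TN = √(2 I_D / k_n) = √(2 × 2.14 / 3.6) = 1.09 V.
V_GS = 1.48 + 1.09 = 2.57 V.

V_GS = 2.57 V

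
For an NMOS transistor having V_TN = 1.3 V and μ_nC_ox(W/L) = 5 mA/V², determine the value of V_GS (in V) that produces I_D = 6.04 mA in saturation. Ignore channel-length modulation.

V_GS = 2.85 V

In saturation I_D = ½ k_n (V_GS − V_TN)², so V_GS − V_TN = √(2 I_D / k_n) = √(2 × 6.04 / 5) = 1.55 V.
V_GS = 1.3 + 1.55 = 2.85 V.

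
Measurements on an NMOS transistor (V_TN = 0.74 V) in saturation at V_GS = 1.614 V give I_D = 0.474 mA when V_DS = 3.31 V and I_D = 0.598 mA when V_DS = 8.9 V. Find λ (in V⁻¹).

λ = 0.0554 V⁻¹

With V_GS fixed, I_D ∝ (1 + λ V_DS) in saturation, so I_D2/I_D1 = (1 + λ V_DS2)/(1 + λ V_DS1).
0.598/0.474 = 1.262 = (1 + 8.9 λ)/(1 + 3.31 λ).
Solving: λ (I_D1 V_DS2 − I_D2 V_DS1) = I_D2 − I_D1, so λ = (0.598 − 0.474) / (0.474 × 8.9 − 0.598 × 3.31) = 0.124 / 2.24 = 0.0554 V⁻¹.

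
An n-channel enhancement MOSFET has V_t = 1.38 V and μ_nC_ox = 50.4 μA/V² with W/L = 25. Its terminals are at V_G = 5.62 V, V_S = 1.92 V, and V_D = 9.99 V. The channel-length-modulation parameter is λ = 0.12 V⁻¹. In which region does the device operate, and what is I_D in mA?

V_GS = V_G − V_S = 5.62 − 1.92 = 3.7 V; V_DS = V_D − V_S = 9.99 − 1.92 = 8.07 V.
k_n = μ_nC_ox · (W/L) = 1.26 mA/V².
V_ov = V_GS − V_t = 3.7 − 1.38 = 2.32 V.
Since V_DS = 8.07 V ≥ V_ov = 2.32 V, the device is in saturation.
I_D = ½ k_n V_ov² (1 + λ V_DS) = 0.5 × 1.26 × 2.32² × (1 + 0.12 × 8.07) = 6.67 mA.

Saturation; I_D = 6.67 mA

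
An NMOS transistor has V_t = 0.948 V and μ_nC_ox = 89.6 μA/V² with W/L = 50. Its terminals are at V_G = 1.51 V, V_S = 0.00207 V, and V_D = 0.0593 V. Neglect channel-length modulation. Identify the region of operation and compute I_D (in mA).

V_GS = V_G − V_S = 1.51 − 0.00207 = 1.51 V; V_DS = V_D − V_S = 0.0593 − 0.00207 = 0.0572 V.
k_n = μ_nC_ox · (W/L) = 4.48 mA/V².
V_ov = V_GS − V_t = 1.51 − 0.948 = 0.56 V.
Since V_DS = 0.0572 V < V_ov = 0.56 V, the device is in the triode region.
I_D = k_n [V_ov · V_DS − ½ V_DS²] = 4.48 × [0.56 × 0.0572 − 0.5 × 0.0572²] = 0.136 mA.

Triode; I_D = 0.136 mA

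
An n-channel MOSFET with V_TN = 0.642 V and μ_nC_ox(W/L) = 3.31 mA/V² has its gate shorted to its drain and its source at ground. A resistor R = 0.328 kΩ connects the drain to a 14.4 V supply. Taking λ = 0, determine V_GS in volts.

V_GS = 4.84 V

With gate tied to drain, V_GS = V_DS ≥ V_GS − V_TN, so the device is in saturation.
KCL at the drain: ½ k_n (V_GS − V_TN)² = (V_DD − V_GS)/R.
Let x = V_GS − 0.642. Then 0.543 x² + x − 13.76 = 0, giving x = 4.2 V (positive root), so V_GS = 4.84 V.
I_D = (V_DD − V_GS)/R = (14.4 − 4.84) / 0.328 = 29.1 mA.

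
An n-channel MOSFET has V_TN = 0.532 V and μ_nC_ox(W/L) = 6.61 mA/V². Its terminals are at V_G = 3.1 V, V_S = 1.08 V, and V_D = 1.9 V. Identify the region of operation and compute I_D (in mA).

V_GS = V_G − V_S = 3.1 − 1.08 = 2.02 V; V_DS = V_D − V_S = 1.9 − 1.08 = 0.82 V.
V_ov = V_GS − V_TN = 2.02 − 0.532 = 1.49 V.
Since V_DS = 0.82 V < V_ov = 1.49 V, the device is in the triode region.
I_D = k_n [V_ov · V_DS − ½ V_DS²] = 6.61 × [1.49 × 0.82 − 0.5 × 0.82²] = 5.84 mA.

Triode; I_D = 5.84 mA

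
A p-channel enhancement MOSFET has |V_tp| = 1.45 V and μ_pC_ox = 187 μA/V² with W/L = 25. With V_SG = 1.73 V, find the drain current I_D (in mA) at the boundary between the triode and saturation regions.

I_D = 0.183 mA

At the boundary V_SD = V_ov = V_SG − |V_tp| = 1.73 − 1.45 = 0.28 V.
k_p = μ_pC_ox · (W/L) = 4.675 mA/V².
I_D = ½ k_p V_ov² = 0.5 × 4.675 × 0.28² = 0.183 mA.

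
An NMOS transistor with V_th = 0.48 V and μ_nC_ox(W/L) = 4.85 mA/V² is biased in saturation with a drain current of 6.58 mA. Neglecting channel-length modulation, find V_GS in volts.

In saturation I_D = ½ k_n (V_GS − V_th)², so V_GS − V_th = √(2 I_D / k_n) = √(2 × 6.58 / 4.85) = 1.65 V.
V_GS = 0.48 + 1.65 = 2.13 V.

V_GS = 2.13 V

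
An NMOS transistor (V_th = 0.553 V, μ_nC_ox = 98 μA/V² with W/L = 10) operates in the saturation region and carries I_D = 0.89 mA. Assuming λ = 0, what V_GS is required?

k_n = μ_nC_ox · (W/L) = 0.98 mA/V².
In saturation I_D = ½ k_n (V_GS − V_th)², so V_GS − V_th = √(2 I_D / k_n) = √(2 × 0.89 / 0.98) = 1.35 V.
V_GS = 0.553 + 1.35 = 1.9 V.

V_GS = 1.90 V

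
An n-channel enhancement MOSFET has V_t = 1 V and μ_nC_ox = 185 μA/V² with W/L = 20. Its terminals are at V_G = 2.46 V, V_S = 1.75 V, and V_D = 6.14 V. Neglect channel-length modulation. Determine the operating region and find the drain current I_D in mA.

Cutoff; I_D = 0 mA

V_GS = V_G − V_S = 2.46 − 1.75 = 0.71 V; V_DS = V_D − V_S = 6.14 − 1.75 = 4.39 V.
V_GS = 0.71 V < V_t = 1 V, so the transistor is in cutoff.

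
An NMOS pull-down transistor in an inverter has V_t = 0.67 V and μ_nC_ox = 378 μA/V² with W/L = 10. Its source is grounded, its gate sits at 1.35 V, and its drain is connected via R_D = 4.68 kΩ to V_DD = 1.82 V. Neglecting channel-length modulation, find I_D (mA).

I_D = 0.356 mA

V_GS = V_G = 1.35 V, so V_ov = 1.35 − 0.67 = 0.68 V.
k_n = μ_nC_ox · (W/L) = 3.78 mA/V².
Assume saturation: I_D = ½ k_n V_ov² = 0.5 × 3.78 × 0.68² = 0.874 mA, giving V_DS = V_DD − I_D R_D = 1.82 − 0.874 × 4.68 = -2.27 V.
But -2.27 V < V_ov = 0.68 V, so the device is actually in triode.
In triode I_D = k_n[V_ov V_DS − ½ V_DS²] and I_D = (V_DD − V_DS)/R_D. Equating: 8.85 V_DS² − 13.03 V_DS + 1.82 = 0, giving V_DS = 0.156 V (the root below V_ov).
I_D = (1.82 − 0.156) / 4.68 = 0.356 mA.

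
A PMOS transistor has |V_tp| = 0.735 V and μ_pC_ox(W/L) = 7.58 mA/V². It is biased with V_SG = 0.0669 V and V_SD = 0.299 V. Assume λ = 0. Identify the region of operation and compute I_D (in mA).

Cutoff; I_D = 0 mA

V_SG = 0.0669 V < |V_tp| = 0.735 V, so the transistor is in cutoff.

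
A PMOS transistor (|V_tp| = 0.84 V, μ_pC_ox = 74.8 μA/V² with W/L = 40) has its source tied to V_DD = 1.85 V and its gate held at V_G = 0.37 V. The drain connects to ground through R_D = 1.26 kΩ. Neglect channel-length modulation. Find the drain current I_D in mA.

I_D = 0.613 mA

V_SG = V_DD − V_G = 1.85 − 0.37 = 1.48 V, so V_ov = 1.48 − 0.84 = 0.64 V.
k_p = μ_pC_ox · (W/L) = 2.992 mA/V².
Assume saturation: I_D = ½ k_p V_ov² = 0.5 × 2.992 × 0.64² = 0.613 mA, giving V_SD = V_DD − I_D R_D = 1.85 − 0.613 × 1.26 = 1.08 V.
V_SD = 1.08 V ≥ V_ov = 0.64 V, confirming saturation.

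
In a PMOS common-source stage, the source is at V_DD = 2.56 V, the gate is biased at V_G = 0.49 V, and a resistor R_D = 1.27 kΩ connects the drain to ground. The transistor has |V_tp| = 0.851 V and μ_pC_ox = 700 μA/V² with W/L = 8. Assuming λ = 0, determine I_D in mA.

V_SG = V_DD − V_G = 2.56 − 0.49 = 2.07 V, so V_ov = 2.07 − 0.851 = 1.22 V.
k_p = μ_pC_ox · (W/L) = 5.6 mA/V².
Assume saturation: I_D = ½ k_p V_ov² = 0.5 × 5.6 × 1.22² = 4.16 mA, giving V_SD = V_DD − I_D R_D = 2.56 − 4.16 × 1.27 = -2.72 V.
But -2.72 V < V_ov = 1.22 V, so the device is actually in triode.
In triode I_D = k_p[V_ov V_SD − ½ V_SD²] and I_D = (V_DD − V_SD)/R_D. Equating: 3.56 V_SD² − 9.67 V_SD + 2.56 = 0, giving V_SD = 0.297 V (the root below V_ov).
I_D = (2.56 − 0.297) / 1.27 = 1.78 mA.

I_D = 1.78 mA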